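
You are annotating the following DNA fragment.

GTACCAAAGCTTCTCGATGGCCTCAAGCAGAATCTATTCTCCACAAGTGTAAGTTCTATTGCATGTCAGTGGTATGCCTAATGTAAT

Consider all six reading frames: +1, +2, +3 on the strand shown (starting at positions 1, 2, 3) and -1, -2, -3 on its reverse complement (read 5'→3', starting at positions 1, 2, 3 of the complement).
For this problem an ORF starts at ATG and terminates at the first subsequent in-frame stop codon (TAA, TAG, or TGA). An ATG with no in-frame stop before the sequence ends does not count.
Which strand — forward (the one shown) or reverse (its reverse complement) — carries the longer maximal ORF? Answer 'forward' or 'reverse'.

Reverse complement (5'→3'): ATTACATTAGGCATACCACTGACATGCAATAGAACTTACACTTGTGGAGAATAGATTCTGCTTGAGGCCATCGAGAAGCTTTGGTAC
Frame +1: GTA CCA AAG CTT CTC GAT GGC CTC AAG CAG AAT CTA TTC TCC ACA AGT GTA AGT TCT ATT GCA TGT CAG TGG TAT GCC TAA TGT AAT — no ATG→stop ORF.
Frame +2: TAC CAA AGC TTC TCG ATG GCC TCA AGC AGA ATC TAT TCT CCA CAA GTG TAA GTT CTA TTG CAT GTC AGT GGT ATG CCT AAT GTA — ATG at 17, stop TAA at 50 → 36 nt.
Frame +3: ACC AAA GCT TCT CGA TGG CCT CAA GCA GAA TCT ATT CTC CAC AAG TGT AAG TTC TAT TGC ATG TCA GTG GTA TGC CTA ATG TAA — ATG at 63, stop TAA at 84 → 24 nt; ATG at 81, stop TAA at 84 → 6 nt.
Frame -1: ATT ACA TTA GGC ATA CCA CTG ACA TGC AAT AGA ACT TAC ACT TGT GGA GAA TAG ATT CTG CTT GAG GCC ATC GAG AAG CTT TGG TAC — no ATG→stop ORF.
Frame -2: TTA CAT TAG GCA TAC CAC TGA CAT GCA ATA GAA CTT ACA CTT GTG GAG AAT AGA TTC TGC TTG AGG CCA TCG AGA AGC TTT GGT — no ATG→stop ORF.
Frame -3: TAC ATT AGG CAT ACC ACT GAC ATG CAA TAG AAC TTA CAC TTG TGG AGA ATA GAT TCT GCT TGA GGC CAT CGA GAA GCT TTG GTA — ATG at 24, stop TAG at 30 → 9 nt.
Forward-strand max 36 nt; reverse-strand max 9 nt. The forward strand has the longer ORF.

forward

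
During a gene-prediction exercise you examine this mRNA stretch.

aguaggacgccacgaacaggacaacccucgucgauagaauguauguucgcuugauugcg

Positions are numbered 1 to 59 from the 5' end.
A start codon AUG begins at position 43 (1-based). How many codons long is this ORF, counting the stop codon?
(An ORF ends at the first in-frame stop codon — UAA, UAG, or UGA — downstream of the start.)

4

Codons from position 43: AUG (43–45), UUC (46–48), GCU (49–51), UGA (52–54).
UGA is the first in-frame stop; that's 4 codons including the stop.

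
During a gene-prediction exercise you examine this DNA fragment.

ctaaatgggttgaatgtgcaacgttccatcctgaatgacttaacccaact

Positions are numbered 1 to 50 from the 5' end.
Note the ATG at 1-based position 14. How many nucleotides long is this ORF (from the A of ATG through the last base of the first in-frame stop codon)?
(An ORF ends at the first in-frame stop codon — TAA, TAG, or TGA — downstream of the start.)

21

Codons from position 14: ATG (14–16), TGC (17–19), AAC (20–22), GTT (23–25), CCA (26–28), TCC (29–31), TGA (32–34).
TGA is the first in-frame stop; ORF spans 14–34, 21 nucleotides.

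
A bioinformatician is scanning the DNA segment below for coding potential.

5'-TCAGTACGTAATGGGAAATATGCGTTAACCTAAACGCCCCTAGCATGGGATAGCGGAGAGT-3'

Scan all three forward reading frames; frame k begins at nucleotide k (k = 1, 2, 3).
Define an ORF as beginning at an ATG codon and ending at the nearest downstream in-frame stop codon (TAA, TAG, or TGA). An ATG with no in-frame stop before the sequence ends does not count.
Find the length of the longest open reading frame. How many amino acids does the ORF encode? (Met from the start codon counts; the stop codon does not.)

5

Frame 1: TCA GTA CGT AAT GGG AAA TAT GCG TTA ACC TAA ACG CCC CTA GCA TGG GAT AGC GGA GAG — no ATG→stop ORF.
Frame 2: CAG TAC GTA ATG GGA AAT ATG CGT TAA CCT AAA CGC CCC TAG CAT GGG ATA GCG GAG AGT — ATG at 11, stop TAA at 26 → 18 nt; ATG at 20, stop TAA at 26 → 9 nt.
Frame 3: AGT ACG TAA TGG GAA ATA TGC GTT AAC CTA AAC GCC CCT AGC ATG GGA TAG CGG AGA — ATG at 45, stop TAG at 51 → 9 nt.
Longest: frame 2, positions 11–28, 18 nt = 6 codons = 5 aa. → 5 amino acids.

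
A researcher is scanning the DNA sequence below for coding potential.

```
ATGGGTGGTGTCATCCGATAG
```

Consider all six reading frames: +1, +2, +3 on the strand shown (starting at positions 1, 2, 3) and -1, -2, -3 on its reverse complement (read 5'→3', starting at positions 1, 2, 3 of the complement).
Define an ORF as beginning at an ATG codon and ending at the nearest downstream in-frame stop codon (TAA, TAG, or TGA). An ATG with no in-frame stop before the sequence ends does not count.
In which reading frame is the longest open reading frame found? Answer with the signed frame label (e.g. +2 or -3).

Reverse complement (5'→3'): CTATCGGATGACACCACCCAT
Frame +1: ATG GGT GGT GTC ATC CGA TAG — ATG at 1, stop TAG at 19 → 21 nt.
Frame +2: TGG GTG GTG TCA TCC GAT — no ATG→stop ORF.
Frame +3: GGG TGG TGT CAT CCG ATA — no ATG→stop ORF.
Frame -1: CTA TCG GAT GAC ACC ACC CAT — no ATG→stop ORF.
Frame -2: TAT CGG ATG ACA CCA CCC — no ATG→stop ORF.
Frame -3: ATC GGA TGA CAC CAC CCA — no ATG→stop ORF.
Longest ORF is 21 nt in frame +1 (positions 1–21).

+1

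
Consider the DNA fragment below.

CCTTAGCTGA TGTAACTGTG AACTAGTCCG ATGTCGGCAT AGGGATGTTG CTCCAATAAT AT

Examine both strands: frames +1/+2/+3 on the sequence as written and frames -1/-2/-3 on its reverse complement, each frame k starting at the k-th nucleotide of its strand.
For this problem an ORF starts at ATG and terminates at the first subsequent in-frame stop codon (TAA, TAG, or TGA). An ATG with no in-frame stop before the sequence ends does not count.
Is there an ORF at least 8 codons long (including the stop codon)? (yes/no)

Reverse complement (5'→3'): ATATTATTGGAGCAACATCCCTATGCCGACATCGGACTAGTTCACAGTTACATCAGCTAAGG
Frame +1: CCT TAG CTG ATG TAA CTG TGA ACT AGT CCG ATG TCG GCA TAG GGA TGT TGC TCC AAT AAT — ATG at 10, stop TAA at 13 → 6 nt; ATG at 31, stop TAG at 40 → 12 nt.
Frame +2: CTT AGC TGA TGT AAC TGT GAA CTA GTC CGA TGT CGG CAT AGG GAT GTT GCT CCA ATA ATA — no ATG→stop ORF.
Frame +3: TTA GCT GAT GTA ACT GTG AAC TAG TCC GAT GTC GGC ATA GGG ATG TTG CTC CAA TAA TAT — ATG at 45, stop TAA at 57 → 15 nt.
Frame -1: ATA TTA TTG GAG CAA CAT CCC TAT GCC GAC ATC GGA CTA GTT CAC AGT TAC ATC AGC TAA — no ATG→stop ORF.
Frame -2: TAT TAT TGG AGC AAC ATC CCT ATG CCG ACA TCG GAC TAG TTC ACA GTT ACA TCA GCT AAG — ATG at 23, stop TAG at 38 → 18 nt.
Frame -3: ATT ATT GGA GCA ACA TCC CTA TGC CGA CAT CGG ACT AGT TCA CAG TTA CAT CAG CTA AGG — no ATG→stop ORF.
Largest ORF found is 6 codons < 8, so no.

no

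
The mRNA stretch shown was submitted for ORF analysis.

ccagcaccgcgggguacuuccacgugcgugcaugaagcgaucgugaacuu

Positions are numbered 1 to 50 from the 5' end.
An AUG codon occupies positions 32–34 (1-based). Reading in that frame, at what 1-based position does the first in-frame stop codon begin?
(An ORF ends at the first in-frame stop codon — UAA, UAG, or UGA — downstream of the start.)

Codons from position 32: AUG (32–34), AAG (35–37), CGA (38–40), UCG (41–43), UGA (44–46).
UGA is a stop codon; it begins at position 44.

44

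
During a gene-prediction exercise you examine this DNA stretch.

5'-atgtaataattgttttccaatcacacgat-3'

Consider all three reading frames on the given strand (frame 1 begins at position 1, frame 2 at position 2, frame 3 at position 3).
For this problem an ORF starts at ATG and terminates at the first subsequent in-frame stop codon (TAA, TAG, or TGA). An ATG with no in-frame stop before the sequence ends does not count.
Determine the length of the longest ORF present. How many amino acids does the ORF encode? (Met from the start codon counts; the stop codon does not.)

Frame 1: ATG TAA TAA TTG TTT TCC AAT CAC ACG — ATG at 1, stop TAA at 4 → 6 nt.
Frame 2: TGT AAT AAT TGT TTT CCA ATC ACA CGA — no ATG→stop ORF.
Frame 3: GTA ATA ATT GTT TTC CAA TCA CAC GAT — no ATG→stop ORF.
Longest: frame 1, positions 1–6, 6 nt = 2 codons = 1 aa. → 1 amino acids.

1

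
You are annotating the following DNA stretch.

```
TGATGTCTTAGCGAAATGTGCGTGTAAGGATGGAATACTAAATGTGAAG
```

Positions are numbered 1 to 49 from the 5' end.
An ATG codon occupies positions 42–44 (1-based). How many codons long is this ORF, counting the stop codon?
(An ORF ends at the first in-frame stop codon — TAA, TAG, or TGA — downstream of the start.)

2

Codons from position 42: ATG (42–44), TGA (45–47).
TGA is the first in-frame stop; that's 2 codons including the stop.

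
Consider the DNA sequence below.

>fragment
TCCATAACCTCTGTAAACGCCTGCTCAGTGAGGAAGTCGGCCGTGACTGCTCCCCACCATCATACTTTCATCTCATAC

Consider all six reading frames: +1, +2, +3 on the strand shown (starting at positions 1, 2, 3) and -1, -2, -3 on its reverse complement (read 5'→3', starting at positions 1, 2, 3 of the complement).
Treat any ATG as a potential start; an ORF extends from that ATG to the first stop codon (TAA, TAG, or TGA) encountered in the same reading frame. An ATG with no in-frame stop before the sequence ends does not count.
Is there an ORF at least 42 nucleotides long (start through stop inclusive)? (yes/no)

Reverse complement (5'→3'): GTATGAGATGAAAGTATGATGGTGGGGAGCAGTCACGGCCGACTTCCTCACTGAGCAGGCGTTTACAGAGGTTATGGA
Frame +1: TCC ATA ACC TCT GTA AAC GCC TGC TCA GTG AGG AAG TCG GCC GTG ACT GCT CCC CAC CAT CAT ACT TTC ATC TCA TAC — no ATG→stop ORF.
Frame +2: CCA TAA CCT CTG TAA ACG CCT GCT CAG TGA GGA AGT CGG CCG TGA CTG CTC CCC ACC ATC ATA CTT TCA TCT CAT — no ATG→stop ORF.
Frame +3: CAT AAC CTC TGT AAA CGC CTG CTC AGT GAG GAA GTC GGC CGT GAC TGC TCC CCA CCA TCA TAC TTT CAT CTC ATA — no ATG→stop ORF.
Frame -1: GTA TGA GAT GAA AGT ATG ATG GTG GGG AGC AGT CAC GGC CGA CTT CCT CAC TGA GCA GGC GTT TAC AGA GGT TAT GGA — ATG at 16, stop TGA at 52 → 39 nt; ATG at 19, stop TGA at 52 → 36 nt.
Frame -2: TAT GAG ATG AAA GTA TGA TGG TGG GGA GCA GTC ACG GCC GAC TTC CTC ACT GAG CAG GCG TTT ACA GAG GTT ATG — ATG at 8, stop TGA at 17 → 12 nt.
Frame -3: ATG AGA TGA AAG TAT GAT GGT GGG GAG CAG TCA CGG CCG ACT TCC TCA CTG AGC AGG CGT TTA CAG AGG TTA TGG — ATG at 3, stop TGA at 9 → 9 nt.
Largest ORF found is 39 nucleotides < 42, so no.

no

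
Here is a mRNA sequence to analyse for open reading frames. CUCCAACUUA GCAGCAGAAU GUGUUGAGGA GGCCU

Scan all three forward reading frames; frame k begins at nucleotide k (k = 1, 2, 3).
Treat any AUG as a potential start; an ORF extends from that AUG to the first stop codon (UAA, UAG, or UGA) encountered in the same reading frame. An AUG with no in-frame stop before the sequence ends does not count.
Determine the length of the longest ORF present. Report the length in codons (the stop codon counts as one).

3

Frame 1: CUC CAA CUU AGC AGC AGA AUG UGU UGA GGA GGC — AUG at 19, stop UGA at 25 → 9 nt.
Frame 2: UCC AAC UUA GCA GCA GAA UGU GUU GAG GAG GCC — no AUG→stop ORF.
Frame 3: CCA ACU UAG CAG CAG AAU GUG UUG AGG AGG CCU — no AUG→stop ORF.
Longest: frame 1, positions 19–27, 9 nt = 3 codons = 2 aa. → 3 codons.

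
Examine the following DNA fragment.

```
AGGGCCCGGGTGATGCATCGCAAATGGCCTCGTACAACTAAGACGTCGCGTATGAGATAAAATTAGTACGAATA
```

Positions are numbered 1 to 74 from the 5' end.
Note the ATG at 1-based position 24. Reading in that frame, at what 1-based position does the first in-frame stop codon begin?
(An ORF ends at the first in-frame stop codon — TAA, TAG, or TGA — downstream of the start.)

Codons from position 24: ATG (24–26), GCC (27–29), TCG (30–32), TAC (33–35), AAC (36–38), TAA (39–41).
TAA is a stop codon; it begins at position 39.

39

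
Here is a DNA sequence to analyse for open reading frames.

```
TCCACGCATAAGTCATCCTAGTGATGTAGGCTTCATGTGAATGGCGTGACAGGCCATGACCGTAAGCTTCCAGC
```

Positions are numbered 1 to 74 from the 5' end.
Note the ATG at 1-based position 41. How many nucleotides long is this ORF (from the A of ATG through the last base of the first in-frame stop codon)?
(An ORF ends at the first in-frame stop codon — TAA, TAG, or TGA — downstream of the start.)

Codons from position 41: ATG (41–43), GCG (44–46), TGA (47–49).
TGA is the first in-frame stop; ORF spans 41–49, 9 nucleotides.

9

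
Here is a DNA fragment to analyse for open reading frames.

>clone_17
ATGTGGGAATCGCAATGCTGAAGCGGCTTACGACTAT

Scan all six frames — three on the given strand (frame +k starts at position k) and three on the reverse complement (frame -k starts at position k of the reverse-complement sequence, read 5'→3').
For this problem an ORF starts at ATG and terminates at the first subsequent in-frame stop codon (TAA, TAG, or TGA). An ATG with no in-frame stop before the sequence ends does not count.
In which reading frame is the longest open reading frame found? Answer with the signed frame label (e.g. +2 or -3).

+1

Reverse complement (5'→3'): ATAGTCGTAAGCCGCTTCAGCATTGCGATTCCCACAT
Frame +1: ATG TGG GAA TCG CAA TGC TGA AGC GGC TTA CGA CTA — ATG at 1, stop TGA at 19 → 21 nt.
Frame +2: TGT GGG AAT CGC AAT GCT GAA GCG GCT TAC GAC TAT — no ATG→stop ORF.
Frame +3: GTG GGA ATC GCA ATG CTG AAG CGG CTT ACG ACT — no ATG→stop ORF.
Frame -1: ATA GTC GTA AGC CGC TTC AGC ATT GCG ATT CCC ACA — no ATG→stop ORF.
Frame -2: TAG TCG TAA GCC GCT TCA GCA TTG CGA TTC CCA CAT — no ATG→stop ORF.
Frame -3: AGT CGT AAG CCG CTT CAG CAT TGC GAT TCC CAC — no ATG→stop ORF.
Longest ORF is 21 nt in frame +1 (positions 1–21).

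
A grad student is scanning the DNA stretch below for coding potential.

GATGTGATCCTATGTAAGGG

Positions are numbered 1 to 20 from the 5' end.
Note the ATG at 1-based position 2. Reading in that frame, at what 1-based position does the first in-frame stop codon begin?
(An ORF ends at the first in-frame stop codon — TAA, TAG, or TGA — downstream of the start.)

Codons from position 2: ATG (2–4), TGA (5–7).
TGA is a stop codon; it begins at position 5.

5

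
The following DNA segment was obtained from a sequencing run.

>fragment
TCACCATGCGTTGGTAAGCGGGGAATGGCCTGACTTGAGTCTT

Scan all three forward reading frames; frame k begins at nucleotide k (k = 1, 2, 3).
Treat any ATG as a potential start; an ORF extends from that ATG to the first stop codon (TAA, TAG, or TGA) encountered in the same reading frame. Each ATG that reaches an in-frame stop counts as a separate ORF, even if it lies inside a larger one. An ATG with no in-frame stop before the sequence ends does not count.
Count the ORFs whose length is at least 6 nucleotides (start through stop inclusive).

Frame 1: TCA CCA TGC GTT GGT AAG CGG GGA ATG GCC TGA CTT GAG TCT — ATG at 25, stop TGA at 31 → 9 nt.
Frame 2: CAC CAT GCG TTG GTA AGC GGG GAA TGG CCT GAC TTG AGT CTT — no ATG→stop ORF.
Frame 3: ACC ATG CGT TGG TAA GCG GGG AAT GGC CTG ACT TGA GTC — ATG at 6, stop TAA at 15 → 12 nt.
ORFs ≥ 6 nucleotides: frame 1 25–33 (9 nucleotides), frame 3 6–17 (12 nucleotides). Count = 2.

2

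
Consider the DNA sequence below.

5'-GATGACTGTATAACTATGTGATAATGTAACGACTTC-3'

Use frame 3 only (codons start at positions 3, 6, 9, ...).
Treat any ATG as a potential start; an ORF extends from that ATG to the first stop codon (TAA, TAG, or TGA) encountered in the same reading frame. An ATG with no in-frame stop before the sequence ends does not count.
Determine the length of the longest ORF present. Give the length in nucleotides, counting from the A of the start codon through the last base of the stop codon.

Frame 3: TGA CTG TAT AAC TAT GTG ATA ATG TAA CGA CTT — ATG at 24, stop TAA at 27 → 6 nt.
Longest: frame 3, positions 24–29, 6 nt = 2 codons = 1 aa. → 6 nucleotides.

6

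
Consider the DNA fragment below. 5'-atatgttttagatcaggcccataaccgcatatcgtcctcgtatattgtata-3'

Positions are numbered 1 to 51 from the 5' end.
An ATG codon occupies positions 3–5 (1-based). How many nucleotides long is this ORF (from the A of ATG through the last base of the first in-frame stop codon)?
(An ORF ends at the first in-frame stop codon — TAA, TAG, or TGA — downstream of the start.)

9

Codons from position 3: ATG (3–5), TTT (6–8), TAG (9–11).
TAG is the first in-frame stop; ORF spans 3–11, 9 nucleotides.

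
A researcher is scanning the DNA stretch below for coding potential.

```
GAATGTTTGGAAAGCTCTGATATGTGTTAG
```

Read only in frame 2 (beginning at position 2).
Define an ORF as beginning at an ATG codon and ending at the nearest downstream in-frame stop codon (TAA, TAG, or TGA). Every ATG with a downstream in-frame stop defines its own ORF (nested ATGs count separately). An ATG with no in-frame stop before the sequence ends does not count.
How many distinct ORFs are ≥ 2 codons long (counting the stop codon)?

0

Frame 2: AAT GTT TGG AAA GCT CTG ATA TGT GTT — no ATG→stop ORF.
No ORF reaches 2 codons. Count = 0.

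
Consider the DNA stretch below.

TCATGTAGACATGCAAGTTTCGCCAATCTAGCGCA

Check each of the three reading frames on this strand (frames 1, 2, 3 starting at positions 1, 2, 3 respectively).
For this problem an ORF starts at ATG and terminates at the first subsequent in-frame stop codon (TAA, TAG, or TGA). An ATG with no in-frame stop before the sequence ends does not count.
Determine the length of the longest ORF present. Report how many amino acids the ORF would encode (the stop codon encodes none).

Frame 1: TCA TGT AGA CAT GCA AGT TTC GCC AAT CTA GCG — no ATG→stop ORF.
Frame 2: CAT GTA GAC ATG CAA GTT TCG CCA ATC TAG CGC — ATG at 11, stop TAG at 29 → 21 nt.
Frame 3: ATG TAG ACA TGC AAG TTT CGC CAA TCT AGC GCA — ATG at 3, stop TAG at 6 → 6 nt.
Longest: frame 2, positions 11–31, 21 nt = 7 codons = 6 aa. → 6 amino acids.

6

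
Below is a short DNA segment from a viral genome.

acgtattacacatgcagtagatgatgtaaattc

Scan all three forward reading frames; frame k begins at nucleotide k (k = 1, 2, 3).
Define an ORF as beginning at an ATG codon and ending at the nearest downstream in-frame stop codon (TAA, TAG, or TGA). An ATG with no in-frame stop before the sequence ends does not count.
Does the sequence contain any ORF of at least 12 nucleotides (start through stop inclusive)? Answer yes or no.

Frame 1: ACG TAT TAC ACA TGC AGT AGA TGA TGT AAA TTC — no ATG→stop ORF.
Frame 2: CGT ATT ACA CAT GCA GTA GAT GAT GTA AAT — no ATG→stop ORF.
Frame 3: GTA TTA CAC ATG CAG TAG ATG ATG TAA ATT — ATG at 12, stop TAG at 18 → 9 nt; ATG at 21, stop TAA at 27 → 9 nt; ATG at 24, stop TAA at 27 → 6 nt.
Largest ORF found is 9 nucleotides < 12, so no.

no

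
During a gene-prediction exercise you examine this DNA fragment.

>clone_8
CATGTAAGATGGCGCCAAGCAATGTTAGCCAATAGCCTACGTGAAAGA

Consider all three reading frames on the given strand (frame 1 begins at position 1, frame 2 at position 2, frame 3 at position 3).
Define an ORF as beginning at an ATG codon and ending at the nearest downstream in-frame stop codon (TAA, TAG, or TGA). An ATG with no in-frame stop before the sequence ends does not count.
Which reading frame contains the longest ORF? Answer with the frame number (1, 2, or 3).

Frame 1: CAT GTA AGA TGG CGC CAA GCA ATG TTA GCC AAT AGC CTA CGT GAA AGA — no ATG→stop ORF.
Frame 2: ATG TAA GAT GGC GCC AAG CAA TGT TAG CCA ATA GCC TAC GTG AAA — ATG at 2, stop TAA at 5 → 6 nt.
Frame 3: TGT AAG ATG GCG CCA AGC AAT GTT AGC CAA TAG CCT ACG TGA AAG — ATG at 9, stop TAG at 33 → 27 nt.
Longest ORF is 27 nt in frame 3 (positions 9–35).

3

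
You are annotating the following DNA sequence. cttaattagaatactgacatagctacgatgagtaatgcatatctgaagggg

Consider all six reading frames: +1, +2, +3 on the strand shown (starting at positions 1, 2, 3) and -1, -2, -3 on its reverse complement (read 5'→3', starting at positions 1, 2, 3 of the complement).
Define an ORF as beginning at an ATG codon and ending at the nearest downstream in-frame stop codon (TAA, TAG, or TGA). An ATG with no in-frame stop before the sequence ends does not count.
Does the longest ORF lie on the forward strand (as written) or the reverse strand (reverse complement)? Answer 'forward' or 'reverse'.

reverse

Reverse complement (5'→3'): CCCCTTCAGATATGCATTACTCATCGTAGCTATGTCAGTATTCTAATTAAG
Frame +1: CTT AAT TAG AAT ACT GAC ATA GCT ACG ATG AGT AAT GCA TAT CTG AAG GGG — no ATG→stop ORF.
Frame +2: TTA ATT AGA ATA CTG ACA TAG CTA CGA TGA GTA ATG CAT ATC TGA AGG — ATG at 35, stop TGA at 44 → 12 nt.
Frame +3: TAA TTA GAA TAC TGA CAT AGC TAC GAT GAG TAA TGC ATA TCT GAA GGG — no ATG→stop ORF.
Frame -1: CCC CTT CAG ATA TGC ATT ACT CAT CGT AGC TAT GTC AGT ATT CTA ATT AAG — no ATG→stop ORF.
Frame -2: CCC TTC AGA TAT GCA TTA CTC ATC GTA GCT ATG TCA GTA TTC TAA TTA — ATG at 32, stop TAA at 44 → 15 nt.
Frame -3: CCT TCA GAT ATG CAT TAC TCA TCG TAG CTA TGT CAG TAT TCT AAT TAA — ATG at 12, stop TAG at 27 → 18 nt.
Forward-strand max 12 nt; reverse-strand max 18 nt. The reverse strand has the longer ORF.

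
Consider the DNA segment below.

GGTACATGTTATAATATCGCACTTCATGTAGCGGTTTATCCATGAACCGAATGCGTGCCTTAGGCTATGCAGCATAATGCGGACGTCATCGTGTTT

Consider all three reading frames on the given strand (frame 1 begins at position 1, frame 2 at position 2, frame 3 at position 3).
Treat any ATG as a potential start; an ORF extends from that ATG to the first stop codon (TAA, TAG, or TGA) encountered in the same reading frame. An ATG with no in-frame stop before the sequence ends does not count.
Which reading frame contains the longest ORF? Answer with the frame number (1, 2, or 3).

3

Frame 1: GGT ACA TGT TAT AAT ATC GCA CTT CAT GTA GCG GTT TAT CCA TGA ACC GAA TGC GTG CCT TAG GCT ATG CAG CAT AAT GCG GAC GTC ATC GTG TTT — no ATG→stop ORF.
Frame 2: GTA CAT GTT ATA ATA TCG CAC TTC ATG TAG CGG TTT ATC CAT GAA CCG AAT GCG TGC CTT AGG CTA TGC AGC ATA ATG CGG ACG TCA TCG TGT — ATG at 26, stop TAG at 29 → 6 nt.
Frame 3: TAC ATG TTA TAA TAT CGC ACT TCA TGT AGC GGT TTA TCC ATG AAC CGA ATG CGT GCC TTA GGC TAT GCA GCA TAA TGC GGA CGT CAT CGT GTT — ATG at 6, stop TAA at 12 → 9 nt; ATG at 42, stop TAA at 75 → 36 nt; ATG at 51, stop TAA at 75 → 27 nt.
Longest ORF is 36 nt in frame 3 (positions 42–77).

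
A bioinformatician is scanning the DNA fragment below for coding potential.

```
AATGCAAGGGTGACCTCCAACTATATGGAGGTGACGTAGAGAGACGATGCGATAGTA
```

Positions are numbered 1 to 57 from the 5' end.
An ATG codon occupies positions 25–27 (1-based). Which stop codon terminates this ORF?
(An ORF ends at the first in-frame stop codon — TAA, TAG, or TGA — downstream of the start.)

TAG

Codons from position 25: ATG (25–27), GAG (28–30), GTG (31–33), ACG (34–36), TAG (37–39).
The first in-frame stop codon is TAG.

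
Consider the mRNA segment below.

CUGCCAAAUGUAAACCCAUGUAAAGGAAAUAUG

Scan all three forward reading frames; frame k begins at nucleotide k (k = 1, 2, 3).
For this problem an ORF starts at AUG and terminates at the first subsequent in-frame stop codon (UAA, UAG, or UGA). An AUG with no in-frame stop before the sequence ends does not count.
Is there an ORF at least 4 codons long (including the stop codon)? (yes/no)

Frame 1: CUG CCA AAU GUA AAC CCA UGU AAA GGA AAU AUG — no AUG→stop ORF.
Frame 2: UGC CAA AUG UAA ACC CAU GUA AAG GAA AUA — AUG at 8, stop UAA at 11 → 6 nt.
Frame 3: GCC AAA UGU AAA CCC AUG UAA AGG AAA UAU — AUG at 18, stop UAA at 21 → 6 nt.
Largest ORF found is 2 codons < 4, so no.

no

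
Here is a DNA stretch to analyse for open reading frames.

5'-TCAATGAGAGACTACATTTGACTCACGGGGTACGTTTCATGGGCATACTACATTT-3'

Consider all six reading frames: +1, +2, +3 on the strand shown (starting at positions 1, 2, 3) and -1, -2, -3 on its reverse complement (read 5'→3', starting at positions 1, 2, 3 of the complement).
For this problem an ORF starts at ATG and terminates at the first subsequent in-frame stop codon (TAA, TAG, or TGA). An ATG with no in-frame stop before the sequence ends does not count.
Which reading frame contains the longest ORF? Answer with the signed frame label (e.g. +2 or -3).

Reverse complement (5'→3'): AAATGTAGTATGCCCATGAAACGTACCCCGTGAGTCAAATGTAGTCTCTCATTGA
Frame +1: TCA ATG AGA GAC TAC ATT TGA CTC ACG GGG TAC GTT TCA TGG GCA TAC TAC ATT — ATG at 4, stop TGA at 19 → 18 nt.
Frame +2: CAA TGA GAG ACT ACA TTT GAC TCA CGG GGT ACG TTT CAT GGG CAT ACT ACA TTT — no ATG→stop ORF.
Frame +3: AAT GAG AGA CTA CAT TTG ACT CAC GGG GTA CGT TTC ATG GGC ATA CTA CAT — no ATG→stop ORF.
Frame -1: AAA TGT AGT ATG CCC ATG AAA CGT ACC CCG TGA GTC AAA TGT AGT CTC TCA TTG — ATG at 10, stop TGA at 31 → 24 nt; ATG at 16, stop TGA at 31 → 18 nt.
Frame -2: AAT GTA GTA TGC CCA TGA AAC GTA CCC CGT GAG TCA AAT GTA GTC TCT CAT TGA — no ATG→stop ORF.
Frame -3: ATG TAG TAT GCC CAT GAA ACG TAC CCC GTG AGT CAA ATG TAG TCT CTC ATT — ATG at 3, stop TAG at 6 → 6 nt; ATG at 39, stop TAG at 42 → 6 nt.
Longest ORF is 24 nt in frame -1 (positions 10–33).

-1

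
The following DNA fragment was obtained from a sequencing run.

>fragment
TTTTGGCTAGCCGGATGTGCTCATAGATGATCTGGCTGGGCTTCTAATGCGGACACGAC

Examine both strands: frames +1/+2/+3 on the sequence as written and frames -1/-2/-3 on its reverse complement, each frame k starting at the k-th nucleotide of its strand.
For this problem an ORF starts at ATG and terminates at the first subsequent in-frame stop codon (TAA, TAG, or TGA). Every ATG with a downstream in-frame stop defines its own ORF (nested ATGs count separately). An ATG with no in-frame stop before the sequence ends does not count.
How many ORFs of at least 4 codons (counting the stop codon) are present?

3

Reverse complement (5'→3'): GTCGTGTCCGCATTAGAAGCCCAGCCAGATCATCTATGAGCACATCCGGCTAGCCAAAA
Frame +1: TTT TGG CTA GCC GGA TGT GCT CAT AGA TGA TCT GGC TGG GCT TCT AAT GCG GAC ACG — no ATG→stop ORF.
Frame +2: TTT GGC TAG CCG GAT GTG CTC ATA GAT GAT CTG GCT GGG CTT CTA ATG CGG ACA CGA — no ATG→stop ORF.
Frame +3: TTG GCT AGC CGG ATG TGC TCA TAG ATG ATC TGG CTG GGC TTC TAA TGC GGA CAC GAC — ATG at 15, stop TAG at 24 → 12 nt; ATG at 27, stop TAA at 45 → 21 nt.
Frame -1: GTC GTG TCC GCA TTA GAA GCC CAG CCA GAT CAT CTA TGA GCA CAT CCG GCT AGC CAA — no ATG→stop ORF.
Frame -2: TCG TGT CCG CAT TAG AAG CCC AGC CAG ATC ATC TAT GAG CAC ATC CGG CTA GCC AAA — no ATG→stop ORF.
Frame -3: CGT GTC CGC ATT AGA AGC CCA GCC AGA TCA TCT ATG AGC ACA TCC GGC TAG CCA AAA — ATG at 36, stop TAG at 51 → 18 nt.
ORFs ≥ 4 codons: frame +3 15–26 (4 codons), frame +3 27–47 (7 codons), frame -3 36–53 (6 codons). Count = 3.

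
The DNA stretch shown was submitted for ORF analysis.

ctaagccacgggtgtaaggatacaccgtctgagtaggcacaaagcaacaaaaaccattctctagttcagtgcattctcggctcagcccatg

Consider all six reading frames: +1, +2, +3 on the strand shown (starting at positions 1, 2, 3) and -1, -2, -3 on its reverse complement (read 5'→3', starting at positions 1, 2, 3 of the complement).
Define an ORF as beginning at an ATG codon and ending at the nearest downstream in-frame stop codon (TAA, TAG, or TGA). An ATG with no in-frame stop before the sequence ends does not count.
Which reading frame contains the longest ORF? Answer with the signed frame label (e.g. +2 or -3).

Reverse complement (5'→3'): CATGGGCTGAGCCGAGAATGCACTGAACTAGAGAATGGTTTTTGTTGCTTTGTGCCTACTCAGACGGTGTATCCTTACACCCGTGGCTTAG
Frame +1: CTA AGC CAC GGG TGT AAG GAT ACA CCG TCT GAG TAG GCA CAA AGC AAC AAA AAC CAT TCT CTA GTT CAG TGC ATT CTC GGC TCA GCC CAT — no ATG→stop ORF.
Frame +2: TAA GCC ACG GGT GTA AGG ATA CAC CGT CTG AGT AGG CAC AAA GCA ACA AAA ACC ATT CTC TAG TTC AGT GCA TTC TCG GCT CAG CCC ATG — no ATG→stop ORF.
Frame +3: AAG CCA CGG GTG TAA GGA TAC ACC GTC TGA GTA GGC ACA AAG CAA CAA AAA CCA TTC TCT AGT TCA GTG CAT TCT CGG CTC AGC CCA — no ATG→stop ORF.
Frame -1: CAT GGG CTG AGC CGA GAA TGC ACT GAA CTA GAG AAT GGT TTT TGT TGC TTT GTG CCT ACT CAG ACG GTG TAT CCT TAC ACC CGT GGC TTA — no ATG→stop ORF.
Frame -2: ATG GGC TGA GCC GAG AAT GCA CTG AAC TAG AGA ATG GTT TTT GTT GCT TTG TGC CTA CTC AGA CGG TGT ATC CTT ACA CCC GTG GCT TAG — ATG at 2, stop TGA at 8 → 9 nt; ATG at 35, stop TAG at 89 → 57 nt.
Frame -3: TGG GCT GAG CCG AGA ATG CAC TGA ACT AGA GAA TGG TTT TTG TTG CTT TGT GCC TAC TCA GAC GGT GTA TCC TTA CAC CCG TGG CTT — ATG at 18, stop TGA at 24 → 9 nt.
Longest ORF is 57 nt in frame -2 (positions 35–91).

-2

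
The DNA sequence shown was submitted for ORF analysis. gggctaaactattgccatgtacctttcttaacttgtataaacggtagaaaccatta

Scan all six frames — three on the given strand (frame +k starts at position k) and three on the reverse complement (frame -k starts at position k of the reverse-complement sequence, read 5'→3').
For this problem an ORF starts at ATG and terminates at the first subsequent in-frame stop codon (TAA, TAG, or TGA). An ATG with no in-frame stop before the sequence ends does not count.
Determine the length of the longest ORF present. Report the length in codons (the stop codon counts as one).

9

Reverse complement (5'→3'): TAATGGTTTCTACCGTTTATACAAGTTAAGAAAGGTACATGGCAATAGTTTAGCCC
Frame +1: GGG CTA AAC TAT TGC CAT GTA CCT TTC TTA ACT TGT ATA AAC GGT AGA AAC CAT — no ATG→stop ORF.
Frame +2: GGC TAA ACT ATT GCC ATG TAC CTT TCT TAA CTT GTA TAA ACG GTA GAA ACC ATT — ATG at 17, stop TAA at 29 → 15 nt.
Frame +3: GCT AAA CTA TTG CCA TGT ACC TTT CTT AAC TTG TAT AAA CGG TAG AAA CCA TTA — no ATG→stop ORF.
Frame -1: TAA TGG TTT CTA CCG TTT ATA CAA GTT AAG AAA GGT ACA TGG CAA TAG TTT AGC — no ATG→stop ORF.
Frame -2: AAT GGT TTC TAC CGT TTA TAC AAG TTA AGA AAG GTA CAT GGC AAT AGT TTA GCC — no ATG→stop ORF.
Frame -3: ATG GTT TCT ACC GTT TAT ACA AGT TAA GAA AGG TAC ATG GCA ATA GTT TAG CCC — ATG at 3, stop TAA at 27 → 27 nt; ATG at 39, stop TAG at 51 → 15 nt.
Longest: frame -3, positions 3–29, 27 nt = 9 codons = 8 aa. → 9 codons.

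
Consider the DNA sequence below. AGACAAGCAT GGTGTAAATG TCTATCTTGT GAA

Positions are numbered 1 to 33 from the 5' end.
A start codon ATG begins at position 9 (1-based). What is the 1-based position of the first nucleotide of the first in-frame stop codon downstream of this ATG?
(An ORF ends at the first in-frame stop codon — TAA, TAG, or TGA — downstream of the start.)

Codons from position 9: ATG (9–11), GTG (12–14), TAA (15–17).
TAA is a stop codon; it begins at position 15.

15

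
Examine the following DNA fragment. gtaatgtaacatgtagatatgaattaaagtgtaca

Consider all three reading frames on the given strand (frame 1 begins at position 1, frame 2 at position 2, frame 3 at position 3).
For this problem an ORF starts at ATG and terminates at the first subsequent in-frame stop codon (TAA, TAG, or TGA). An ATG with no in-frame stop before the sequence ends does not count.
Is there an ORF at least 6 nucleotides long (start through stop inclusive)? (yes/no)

yes

Frame 1: GTA ATG TAA CAT GTA GAT ATG AAT TAA AGT GTA — ATG at 4, stop TAA at 7 → 6 nt; ATG at 19, stop TAA at 25 → 9 nt.
Frame 2: TAA TGT AAC ATG TAG ATA TGA ATT AAA GTG TAC — ATG at 11, stop TAG at 14 → 6 nt.
Frame 3: AAT GTA ACA TGT AGA TAT GAA TTA AAG TGT ACA — no ATG→stop ORF.
Frame 1 has an ORF of 6 nucleotides (positions 4–9) ≥ 6, so yes.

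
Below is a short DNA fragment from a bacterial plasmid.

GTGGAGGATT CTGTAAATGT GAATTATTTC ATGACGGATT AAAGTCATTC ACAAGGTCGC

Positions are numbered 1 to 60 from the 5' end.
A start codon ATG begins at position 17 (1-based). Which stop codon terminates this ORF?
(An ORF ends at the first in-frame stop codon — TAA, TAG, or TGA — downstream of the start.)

Codons from position 17: ATG (17–19), TGA (20–22).
The first in-frame stop codon is TGA.

TGA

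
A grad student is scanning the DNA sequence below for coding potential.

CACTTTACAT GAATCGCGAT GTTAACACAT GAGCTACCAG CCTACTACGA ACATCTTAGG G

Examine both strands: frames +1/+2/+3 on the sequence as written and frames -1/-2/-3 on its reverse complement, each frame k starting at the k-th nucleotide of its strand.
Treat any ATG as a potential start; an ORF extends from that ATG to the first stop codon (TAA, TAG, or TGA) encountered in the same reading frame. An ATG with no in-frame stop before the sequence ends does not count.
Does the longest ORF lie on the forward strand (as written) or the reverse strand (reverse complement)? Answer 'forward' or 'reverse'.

forward

Reverse complement (5'→3'): CCCTAAGATGTTCGTAGTAGGCTGGTAGCTCATGTGTTAACATCGCGATTCATGTAAAGTG
Frame +1: CAC TTT ACA TGA ATC GCG ATG TTA ACA CAT GAG CTA CCA GCC TAC TAC GAA CAT CTT AGG — no ATG→stop ORF.
Frame +2: ACT TTA CAT GAA TCG CGA TGT TAA CAC ATG AGC TAC CAG CCT ACT ACG AAC ATC TTA GGG — no ATG→stop ORF.
Frame +3: CTT TAC ATG AAT CGC GAT GTT AAC ACA TGA GCT ACC AGC CTA CTA CGA ACA TCT TAG — ATG at 9, stop TGA at 30 → 24 nt.
Frame -1: CCC TAA GAT GTT CGT AGT AGG CTG GTA GCT CAT GTG TTA ACA TCG CGA TTC ATG TAA AGT — ATG at 52, stop TAA at 55 → 6 nt.
Frame -2: CCT AAG ATG TTC GTA GTA GGC TGG TAG CTC ATG TGT TAA CAT CGC GAT TCA TGT AAA GTG — ATG at 8, stop TAG at 26 → 21 nt; ATG at 32, stop TAA at 38 → 9 nt.
Frame -3: CTA AGA TGT TCG TAG TAG GCT GGT AGC TCA TGT GTT AAC ATC GCG ATT CAT GTA AAG — no ATG→stop ORF.
Forward-strand max 24 nt; reverse-strand max 21 nt. The forward strand has the longer ORF.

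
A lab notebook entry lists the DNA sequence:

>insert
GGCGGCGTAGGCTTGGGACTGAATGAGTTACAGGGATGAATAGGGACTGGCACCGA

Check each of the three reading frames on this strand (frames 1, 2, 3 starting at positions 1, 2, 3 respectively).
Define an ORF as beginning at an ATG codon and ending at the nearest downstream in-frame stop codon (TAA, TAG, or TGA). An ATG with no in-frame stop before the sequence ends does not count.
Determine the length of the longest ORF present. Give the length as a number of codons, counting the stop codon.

Frame 1: GGC GGC GTA GGC TTG GGA CTG AAT GAG TTA CAG GGA TGA ATA GGG ACT GGC ACC — no ATG→stop ORF.
Frame 2: GCG GCG TAG GCT TGG GAC TGA ATG AGT TAC AGG GAT GAA TAG GGA CTG GCA CCG — ATG at 23, stop TAG at 41 → 21 nt.
Frame 3: CGG CGT AGG CTT GGG ACT GAA TGA GTT ACA GGG ATG AAT AGG GAC TGG CAC CGA — no ATG→stop ORF.
Longest: frame 2, positions 23–43, 21 nt = 7 codons = 6 aa. → 7 codons.

7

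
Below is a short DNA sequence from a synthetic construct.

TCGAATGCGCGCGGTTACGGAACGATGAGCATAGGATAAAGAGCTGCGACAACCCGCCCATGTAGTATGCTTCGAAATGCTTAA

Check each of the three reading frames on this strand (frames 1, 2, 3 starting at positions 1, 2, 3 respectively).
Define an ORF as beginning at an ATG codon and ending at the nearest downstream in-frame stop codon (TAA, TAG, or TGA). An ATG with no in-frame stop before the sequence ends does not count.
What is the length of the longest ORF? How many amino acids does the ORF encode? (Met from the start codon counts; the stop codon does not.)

Frame 1: TCG AAT GCG CGC GGT TAC GGA ACG ATG AGC ATA GGA TAA AGA GCT GCG ACA ACC CGC CCA TGT AGT ATG CTT CGA AAT GCT TAA — ATG at 25, stop TAA at 37 → 15 nt; ATG at 67, stop TAA at 82 → 18 nt.
Frame 2: CGA ATG CGC GCG GTT ACG GAA CGA TGA GCA TAG GAT AAA GAG CTG CGA CAA CCC GCC CAT GTA GTA TGC TTC GAA ATG CTT — ATG at 5, stop TGA at 26 → 24 nt.
Frame 3: GAA TGC GCG CGG TTA CGG AAC GAT GAG CAT AGG ATA AAG AGC TGC GAC AAC CCG CCC ATG TAG TAT GCT TCG AAA TGC TTA — ATG at 60, stop TAG at 63 → 6 nt.
Longest: frame 2, positions 5–28, 24 nt = 8 codons = 7 aa. → 7 amino acids.

7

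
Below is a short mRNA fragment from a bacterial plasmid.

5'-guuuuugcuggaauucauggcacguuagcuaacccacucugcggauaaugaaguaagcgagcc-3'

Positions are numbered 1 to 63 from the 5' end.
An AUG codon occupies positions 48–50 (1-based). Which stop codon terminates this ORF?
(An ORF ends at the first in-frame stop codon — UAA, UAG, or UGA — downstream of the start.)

UAA

Codons from position 48: AUG (48–50), AAG (51–53), UAA (54–56).
The first in-frame stop codon is UAA.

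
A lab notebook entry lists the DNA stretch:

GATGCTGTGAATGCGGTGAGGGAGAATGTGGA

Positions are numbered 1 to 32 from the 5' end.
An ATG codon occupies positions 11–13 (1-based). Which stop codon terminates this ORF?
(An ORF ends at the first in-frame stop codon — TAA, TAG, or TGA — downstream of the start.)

TGA

Codons from position 11: ATG (11–13), CGG (14–16), TGA (17–19).
The first in-frame stop codon is TGA.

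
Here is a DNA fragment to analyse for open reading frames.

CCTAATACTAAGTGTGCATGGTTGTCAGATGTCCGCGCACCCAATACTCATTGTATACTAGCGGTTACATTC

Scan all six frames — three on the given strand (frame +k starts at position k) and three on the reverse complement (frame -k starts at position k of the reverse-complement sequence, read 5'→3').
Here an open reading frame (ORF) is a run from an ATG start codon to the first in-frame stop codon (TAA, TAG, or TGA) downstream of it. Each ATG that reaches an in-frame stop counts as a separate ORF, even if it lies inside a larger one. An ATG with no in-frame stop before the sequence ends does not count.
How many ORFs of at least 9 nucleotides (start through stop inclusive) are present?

Reverse complement (5'→3'): GAATGTAACCGCTAGTATACAATGAGTATTGGGTGCGCGGACATCTGACAACCATGCACACTTAGTATTAGG
Frame +1: CCT AAT ACT AAG TGT GCA TGG TTG TCA GAT GTC CGC GCA CCC AAT ACT CAT TGT ATA CTA GCG GTT ACA TTC — no ATG→stop ORF.
Frame +2: CTA ATA CTA AGT GTG CAT GGT TGT CAG ATG TCC GCG CAC CCA ATA CTC ATT GTA TAC TAG CGG TTA CAT — ATG at 29, stop TAG at 59 → 33 nt.
Frame +3: TAA TAC TAA GTG TGC ATG GTT GTC AGA TGT CCG CGC ACC CAA TAC TCA TTG TAT ACT AGC GGT TAC ATT — no ATG→stop ORF.
Frame -1: GAA TGT AAC CGC TAG TAT ACA ATG AGT ATT GGG TGC GCG GAC ATC TGA CAA CCA TGC ACA CTT AGT ATT AGG — ATG at 22, stop TGA at 46 → 27 nt.
Frame -2: AAT GTA ACC GCT AGT ATA CAA TGA GTA TTG GGT GCG CGG ACA TCT GAC AAC CAT GCA CAC TTA GTA TTA — no ATG→stop ORF.
Frame -3: ATG TAA CCG CTA GTA TAC AAT GAG TAT TGG GTG CGC GGA CAT CTG ACA ACC ATG CAC ACT TAG TAT TAG — ATG at 3, stop TAA at 6 → 6 nt; ATG at 54, stop TAG at 63 → 12 nt.
ORFs ≥ 9 nucleotides: frame +2 29–61 (33 nucleotides), frame -1 22–48 (27 nucleotides), frame -3 54–65 (12 nucleotides). Count = 3.

3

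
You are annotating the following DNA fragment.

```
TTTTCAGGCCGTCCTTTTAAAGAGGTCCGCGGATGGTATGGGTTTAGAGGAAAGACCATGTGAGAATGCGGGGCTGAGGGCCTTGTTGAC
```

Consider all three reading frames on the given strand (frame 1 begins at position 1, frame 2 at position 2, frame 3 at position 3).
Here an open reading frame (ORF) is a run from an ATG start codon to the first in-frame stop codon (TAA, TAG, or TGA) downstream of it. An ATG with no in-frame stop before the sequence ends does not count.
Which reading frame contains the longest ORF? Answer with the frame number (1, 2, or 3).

3

Frame 1: TTT TCA GGC CGT CCT TTT AAA GAG GTC CGC GGA TGG TAT GGG TTT AGA GGA AAG ACC ATG TGA GAA TGC GGG GCT GAG GGC CTT GTT GAC — ATG at 58, stop TGA at 61 → 6 nt.
Frame 2: TTT CAG GCC GTC CTT TTA AAG AGG TCC GCG GAT GGT ATG GGT TTA GAG GAA AGA CCA TGT GAG AAT GCG GGG CTG AGG GCC TTG TTG — no ATG→stop ORF.
Frame 3: TTC AGG CCG TCC TTT TAA AGA GGT CCG CGG ATG GTA TGG GTT TAG AGG AAA GAC CAT GTG AGA ATG CGG GGC TGA GGG CCT TGT TGA — ATG at 33, stop TAG at 45 → 15 nt; ATG at 66, stop TGA at 75 → 12 nt.
Longest ORF is 15 nt in frame 3 (positions 33–47).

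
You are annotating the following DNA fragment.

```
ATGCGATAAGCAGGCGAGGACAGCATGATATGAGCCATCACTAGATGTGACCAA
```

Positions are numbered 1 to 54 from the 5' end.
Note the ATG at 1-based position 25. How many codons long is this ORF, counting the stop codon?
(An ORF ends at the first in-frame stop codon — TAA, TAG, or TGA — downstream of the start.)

Codons from position 25: ATG (25–27), ATA (28–30), TGA (31–33).
TGA is the first in-frame stop; that's 3 codons including the stop.

3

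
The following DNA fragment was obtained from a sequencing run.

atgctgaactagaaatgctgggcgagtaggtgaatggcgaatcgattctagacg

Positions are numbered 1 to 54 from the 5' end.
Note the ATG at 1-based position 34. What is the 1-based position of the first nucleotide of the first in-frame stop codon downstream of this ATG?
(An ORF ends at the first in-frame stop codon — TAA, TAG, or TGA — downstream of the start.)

49

Codons from position 34: ATG (34–36), GCG (37–39), AAT (40–42), CGA (43–45), TTC (46–48), TAG (49–51).
TAG is a stop codon; it begins at position 49.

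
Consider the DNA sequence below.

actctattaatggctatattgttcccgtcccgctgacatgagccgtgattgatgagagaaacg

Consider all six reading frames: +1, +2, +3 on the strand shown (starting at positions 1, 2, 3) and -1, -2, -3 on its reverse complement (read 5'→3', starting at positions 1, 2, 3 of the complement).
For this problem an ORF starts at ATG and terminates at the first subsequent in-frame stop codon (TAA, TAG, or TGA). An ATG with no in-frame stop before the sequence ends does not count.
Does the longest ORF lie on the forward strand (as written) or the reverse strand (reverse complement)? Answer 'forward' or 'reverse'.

reverse

Reverse complement (5'→3'): CGTTTCTCTCATCAATCACGGCTCATGTCAGCGGGACGGGAACAATATAGCCATTAATAGAGT
Frame +1: ACT CTA TTA ATG GCT ATA TTG TTC CCG TCC CGC TGA CAT GAG CCG TGA TTG ATG AGA GAA ACG — ATG at 10, stop TGA at 34 → 27 nt.
Frame +2: CTC TAT TAA TGG CTA TAT TGT TCC CGT CCC GCT GAC ATG AGC CGT GAT TGA TGA GAG AAA — ATG at 38, stop TGA at 50 → 15 nt.
Frame +3: TCT ATT AAT GGC TAT ATT GTT CCC GTC CCG CTG ACA TGA GCC GTG ATT GAT GAG AGA AAC — no ATG→stop ORF.
Frame -1: CGT TTC TCT CAT CAA TCA CGG CTC ATG TCA GCG GGA CGG GAA CAA TAT AGC CAT TAA TAG AGT — ATG at 25, stop TAA at 55 → 33 nt.
Frame -2: GTT TCT CTC ATC AAT CAC GGC TCA TGT CAG CGG GAC GGG AAC AAT ATA GCC ATT AAT AGA — no ATG→stop ORF.
Frame -3: TTT CTC TCA TCA ATC ACG GCT CAT GTC AGC GGG ACG GGA ACA ATA TAG CCA TTA ATA GAG — no ATG→stop ORF.
Forward-strand max 27 nt; reverse-strand max 33 nt. The reverse strand has the longer ORF.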